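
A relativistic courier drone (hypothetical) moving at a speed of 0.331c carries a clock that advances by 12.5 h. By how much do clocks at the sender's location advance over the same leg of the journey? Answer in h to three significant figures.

γ = 1/√(1 − 0.331²) = 1/√0.8904 = 1.060
The interval measured aboard the drone is the proper time (both events occur at the same place in that frame); the lab-frame interval is Δt = γτ = 1.060 × 12.5 h.

Δt = 13.2 h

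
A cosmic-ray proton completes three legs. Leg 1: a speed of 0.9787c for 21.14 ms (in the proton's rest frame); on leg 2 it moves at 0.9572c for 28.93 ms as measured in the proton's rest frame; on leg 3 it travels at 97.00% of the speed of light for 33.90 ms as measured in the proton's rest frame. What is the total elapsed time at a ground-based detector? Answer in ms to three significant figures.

Δt = 342 ms

Leg 1: γ = 1/√(1 − 0.9787²) = 1/√0.04215 = 4.871; Δt_1 = 4.871 × 21.14 = 103.0 ms.
Leg 2: γ = 1/√(1 − 0.9572²) = 1/√0.08377 = 3.455; Δt_2 = 3.455 × 28.93 = 99.96 ms.
Leg 3: β = 0.9700; γ = 1/√(1 − 0.9700²) = 1/√0.05910 = 4.113; Δt_3 = 4.113 × 33.90 = 139.4 ms.
Total: 103.0 + 99.96 + 139.4 ms.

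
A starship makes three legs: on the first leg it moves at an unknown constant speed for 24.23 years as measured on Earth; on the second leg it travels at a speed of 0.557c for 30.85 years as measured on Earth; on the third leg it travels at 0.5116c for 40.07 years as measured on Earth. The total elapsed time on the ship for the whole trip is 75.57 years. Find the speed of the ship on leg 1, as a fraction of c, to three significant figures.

β = 0.768

Leg 1: speed unknown; τ_1 = 24.23/γ_1.
Leg 2: γ = 1/√(1 − 0.557²) = 1/√0.6898 = 1.204; τ_2 = 30.85/1.204 = 25.62 years.
Leg 3: γ = 1/√(1 − 0.5116²) = 1/√0.7383 = 1.164; τ_3 = 40.07/1.164 = 34.43 years.
Total proper time: τ_1 + 25.62 + 34.43 = 75.57, so τ_1 = 75.57 − 60.05 = 15.52 years.
γ_1 = 24.23/15.52 = 1.561; β = √(1 − 1/γ²) = √0.5897.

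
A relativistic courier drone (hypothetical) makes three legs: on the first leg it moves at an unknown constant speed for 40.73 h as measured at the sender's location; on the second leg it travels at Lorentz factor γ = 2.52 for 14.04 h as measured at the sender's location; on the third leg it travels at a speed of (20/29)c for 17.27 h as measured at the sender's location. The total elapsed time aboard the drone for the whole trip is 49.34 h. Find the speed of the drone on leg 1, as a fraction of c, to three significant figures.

Leg 1: speed unknown; τ_1 = 40.73/γ_1.
Leg 2: γ = 2.52; τ_2 = 14.04/2.520 = 5.571 h.
Leg 3: γ = 1/√(1 − (20/29)²) = 29/21 ≈ 1.381; τ_3 = 17.27/1.381 = 12.51 h.
Total proper time: τ_1 + 5.571 + 12.51 = 49.34, so τ_1 = 49.34 − 18.08 = 31.26 h.
γ_1 = 40.73/31.26 = 1.303; β = √(1 − 1/γ²) = √0.4109.

β = 0.641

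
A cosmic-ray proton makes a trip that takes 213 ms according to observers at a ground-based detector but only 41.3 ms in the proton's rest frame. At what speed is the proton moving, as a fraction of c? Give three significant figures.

v = 0.981c

The proper time is measured in the proton's rest frame (both events occur at the proton's location); Δt is measured at a ground-based detector. γ = Δt/τ = 213/41.3 = 5.157.
β = √(1 − 1/γ²) = √(1 − 0.03760) = √0.9624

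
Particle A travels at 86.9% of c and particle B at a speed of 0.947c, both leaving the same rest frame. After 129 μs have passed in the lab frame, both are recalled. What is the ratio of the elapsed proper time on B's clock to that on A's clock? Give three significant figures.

A: β = 0.869; γ = 1/√(1 − 0.869²) = 1/√0.2448 = 2.021. B: γ = 1/√(1 − 0.947²) = 1/√0.1032 = 3.113.
τ_A/τ_B = γ_B/γ_A = 3.113/2.021 = 1.540, so τ_B/τ_A = 0.6492.

τ_B/τ_A = 0.649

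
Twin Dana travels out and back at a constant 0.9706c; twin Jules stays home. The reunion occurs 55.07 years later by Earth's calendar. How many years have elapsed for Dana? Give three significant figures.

γ = 1/√(1 − 0.9706²) = 1/√0.05794 = 4.155
Dana's clock measures proper time along the trip: τ = Δt/γ = 55.07/4.155 years.

τ = 13.3 years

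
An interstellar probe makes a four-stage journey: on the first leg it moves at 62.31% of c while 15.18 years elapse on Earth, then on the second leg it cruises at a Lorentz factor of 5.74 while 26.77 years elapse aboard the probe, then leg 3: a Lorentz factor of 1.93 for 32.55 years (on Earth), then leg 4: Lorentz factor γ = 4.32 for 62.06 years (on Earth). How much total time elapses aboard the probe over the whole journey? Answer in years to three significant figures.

τ = 69.9 years

Leg 1: β = 0.6231; γ = 1/√(1 − 0.6231²) = 1/√0.6117 = 1.279; τ_1 = 15.18/1.279 = 11.87 years.
Leg 2: 26.77 years is already measured aboard the probe.
Leg 3: γ = 1.93; τ_3 = 32.55/1.930 = 16.87 years.
Leg 4: γ = 4.32; τ_4 = 62.06/4.320 = 14.37 years.
Total: 11.87 + 26.77 + 16.87 + 14.37 years.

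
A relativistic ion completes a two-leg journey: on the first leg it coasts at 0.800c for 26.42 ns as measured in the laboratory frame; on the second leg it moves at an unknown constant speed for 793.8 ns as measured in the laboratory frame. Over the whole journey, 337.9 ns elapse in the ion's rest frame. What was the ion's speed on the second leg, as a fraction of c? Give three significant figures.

Leg 1: γ = 1/√(1 − 0.800²) = 1/√0.3600 = 1.667; τ_1 = 26.42/1.667 = 15.85 ns.
Leg 2: speed unknown; τ_2 = 793.8/γ_2.
Total proper time: 15.85 + τ_2 = 337.9, so τ_2 = 337.9 − 15.85 = 322.0 ns.
γ_2 = 793.8/322.0 = 2.465; β = √(1 − 1/γ²) = √0.8354.

β = 0.914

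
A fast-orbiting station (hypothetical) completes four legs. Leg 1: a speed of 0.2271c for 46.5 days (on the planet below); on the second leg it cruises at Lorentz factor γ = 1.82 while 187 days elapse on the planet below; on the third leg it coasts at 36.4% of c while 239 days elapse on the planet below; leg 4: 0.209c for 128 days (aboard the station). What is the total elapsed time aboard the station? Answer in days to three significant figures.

Leg 1: γ = 1/√(1 − 0.2271²) = 1/√0.9484 = 1.027; τ_1 = 46.5/1.027 = 45.29 days.
Leg 2: γ = 1.82; τ_2 = 187/1.820 = 102.7 days.
Leg 3: β = 0.364; γ = 1/√(1 − 0.364²) = 1/√0.8675 = 1.074; τ_3 = 239/1.074 = 222.6 days.
Leg 4: 128 days is already measured aboard the station.
Total: 45.29 + 102.7 + 222.6 + 128.0 days.

τ = 499 days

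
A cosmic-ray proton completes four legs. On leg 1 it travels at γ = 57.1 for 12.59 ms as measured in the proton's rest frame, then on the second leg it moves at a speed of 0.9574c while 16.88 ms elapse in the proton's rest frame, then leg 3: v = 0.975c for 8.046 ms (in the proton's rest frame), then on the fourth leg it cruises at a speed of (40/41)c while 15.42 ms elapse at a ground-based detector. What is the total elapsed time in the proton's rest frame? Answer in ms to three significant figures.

τ = 40.9 ms

Leg 1: 12.59 ms is already measured in the proton's rest frame.
Leg 2: 16.88 ms is already measured in the proton's rest frame.
Leg 3: 8.046 ms is already measured in the proton's rest frame.
Leg 4: γ = 1/√(1 − (40/41)²) = 41/9 ≈ 4.556; τ_4 = 15.42/4.556 = 3.385 ms.
Total: 12.59 + 16.88 + 8.046 + 3.385 ms.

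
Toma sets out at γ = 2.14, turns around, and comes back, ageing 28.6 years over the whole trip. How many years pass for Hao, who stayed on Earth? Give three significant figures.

γ = 2.14
Earth-frame duration is the dilated interval: Δt = γτ = 2.140 × 28.6 years.

Δt = 61.2 years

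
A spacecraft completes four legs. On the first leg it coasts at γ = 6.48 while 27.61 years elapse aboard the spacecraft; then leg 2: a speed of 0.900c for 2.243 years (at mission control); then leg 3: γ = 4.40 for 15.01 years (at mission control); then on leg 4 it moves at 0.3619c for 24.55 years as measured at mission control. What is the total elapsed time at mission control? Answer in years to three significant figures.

Δt = 221 years

Leg 1: γ = 6.48; Δt_1 = 6.480 × 27.61 = 178.9 years.
Leg 2: 2.243 years is already measured at mission control.
Leg 3: 15.01 years is already measured at mission control.
Leg 4: 24.55 years is already measured at mission control.
Total: 178.9 + 2.243 + 15.01 + 24.55 years.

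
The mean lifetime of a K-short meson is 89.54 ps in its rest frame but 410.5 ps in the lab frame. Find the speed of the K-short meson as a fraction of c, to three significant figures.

γ = Δt/τ₀ = 410.5/89.54 = 4.585
β = √(1 − 1/γ²) = √(1 − 0.04758) = √0.9524

β = 0.976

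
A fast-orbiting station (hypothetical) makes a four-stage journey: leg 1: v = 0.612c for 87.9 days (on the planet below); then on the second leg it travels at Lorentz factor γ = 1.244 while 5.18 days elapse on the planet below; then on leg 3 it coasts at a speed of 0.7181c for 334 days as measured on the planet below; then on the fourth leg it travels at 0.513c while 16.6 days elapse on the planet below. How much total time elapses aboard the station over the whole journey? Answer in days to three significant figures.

Leg 1: γ = 1/√(1 − 0.612²) = 1/√0.6255 = 1.264; τ_1 = 87.9/1.264 = 69.52 days.
Leg 2: γ = 1.244; τ_2 = 5.18/1.244 = 4.164 days.
Leg 3: γ = 1/√(1 − 0.7181²) = 1/√0.4843 = 1.437; τ_3 = 334/1.437 = 232.4 days.
Leg 4: γ = 1/√(1 − 0.513²) = 1/√0.7368 = 1.165; τ_4 = 16.6/1.165 = 14.25 days.
Total: 69.52 + 4.164 + 232.4 + 14.25 days.

τ = 320 days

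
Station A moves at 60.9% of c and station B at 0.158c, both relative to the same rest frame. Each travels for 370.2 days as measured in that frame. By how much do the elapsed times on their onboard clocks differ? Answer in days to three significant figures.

A: β = 0.609; γ = 1/√(1 − 0.609²) = 1/√0.6291 = 1.261; τ_A = 370.2/1.261 = 293.6 days.
B: γ = 1/√(1 − 0.158²) = 1/√0.9750 = 1.013; τ_B = 370.2/1.013 = 365.5 days.

|τ_A − τ_B| = 71.9 days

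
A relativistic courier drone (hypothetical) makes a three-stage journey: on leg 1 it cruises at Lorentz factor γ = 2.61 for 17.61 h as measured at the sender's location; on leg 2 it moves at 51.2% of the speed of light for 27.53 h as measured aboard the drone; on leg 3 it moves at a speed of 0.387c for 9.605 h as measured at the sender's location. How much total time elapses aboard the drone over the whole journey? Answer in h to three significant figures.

τ = 43.1 h

Leg 1: γ = 2.61; τ_1 = 17.61/2.610 = 6.747 h.
Leg 2: 27.53 h is already measured aboard the drone.
Leg 3: γ = 1/√(1 − 0.387²) = 1/√0.8502 = 1.085; τ_3 = 9.605/1.085 = 8.857 h.
Total: 6.747 + 27.53 + 8.857 h.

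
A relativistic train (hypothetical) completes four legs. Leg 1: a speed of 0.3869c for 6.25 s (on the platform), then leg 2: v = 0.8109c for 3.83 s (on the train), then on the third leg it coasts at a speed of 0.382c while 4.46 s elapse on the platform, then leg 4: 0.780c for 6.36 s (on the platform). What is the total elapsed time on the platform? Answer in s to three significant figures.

Δt = 23.6 s

Leg 1: 6.25 s is already measured on the platform.
Leg 2: γ = 1/√(1 − 0.8109²) = 1/√0.3424 = 1.709; Δt_2 = 1.709 × 3.83 = 6.545 s.
Leg 3: 4.46 s is already measured on the platform.
Leg 4: 6.36 s is already measured on the platform.
Total: 6.250 + 6.545 + 4.460 + 6.360 s.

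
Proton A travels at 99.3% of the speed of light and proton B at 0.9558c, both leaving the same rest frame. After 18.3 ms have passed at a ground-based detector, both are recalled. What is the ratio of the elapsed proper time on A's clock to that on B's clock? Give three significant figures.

A: β = 0.993; γ = 1/√(1 − 0.993²) = 1/√0.01395 = 8.466. B: γ = 1/√(1 − 0.9558²) = 1/√0.08645 = 3.401.
τ_A/τ_B = γ_B/γ_A = 3.401/8.466 = 0.4017, so τ_A/τ_B = 0.4017.

τ_A/τ_B = 0.402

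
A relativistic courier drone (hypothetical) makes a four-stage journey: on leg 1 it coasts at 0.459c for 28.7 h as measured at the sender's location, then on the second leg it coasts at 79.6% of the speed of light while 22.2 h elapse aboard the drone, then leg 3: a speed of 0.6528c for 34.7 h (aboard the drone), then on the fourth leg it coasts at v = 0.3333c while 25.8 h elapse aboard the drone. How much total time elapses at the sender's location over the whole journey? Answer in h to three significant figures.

Δt = 139 h

Leg 1: 28.7 h is already measured at the sender's location.
Leg 2: β = 0.796; γ = 1/√(1 − 0.796²) = 1/√0.3664 = 1.652; Δt_2 = 1.652 × 22.2 = 36.68 h.
Leg 3: γ = 1/√(1 − 0.6528²) = 1/√0.5739 = 1.320; Δt_3 = 1.320 × 34.7 = 45.81 h.
Leg 4: γ = 1/√(1 − 0.3333²) = 1/√0.8889 = 1.061; Δt_4 = 1.061 × 25.8 = 27.36 h.
Total: 28.70 + 36.68 + 45.81 + 27.36 h.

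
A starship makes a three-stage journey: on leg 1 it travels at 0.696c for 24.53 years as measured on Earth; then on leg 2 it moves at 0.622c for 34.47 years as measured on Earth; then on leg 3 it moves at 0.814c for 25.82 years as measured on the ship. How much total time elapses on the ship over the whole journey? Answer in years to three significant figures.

Leg 1: γ = 1/√(1 − 0.696²) = 1/√0.5156 = 1.393; τ_1 = 24.53/1.393 = 17.61 years.
Leg 2: γ = 1/√(1 − 0.622²) = 1/√0.6131 = 1.277; τ_2 = 34.47/1.277 = 26.99 years.
Leg 3: 25.82 years is already measured on the ship.
Total: 17.61 + 26.99 + 25.82 years.

τ = 70.4 years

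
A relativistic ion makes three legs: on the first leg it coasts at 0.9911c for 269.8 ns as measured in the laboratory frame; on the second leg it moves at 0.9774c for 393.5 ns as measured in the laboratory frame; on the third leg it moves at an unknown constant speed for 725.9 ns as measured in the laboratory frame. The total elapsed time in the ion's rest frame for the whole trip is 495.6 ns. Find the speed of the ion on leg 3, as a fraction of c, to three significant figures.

β = 0.855

Leg 1: γ = 1/√(1 − 0.9911²) = 1/√0.01772 = 7.512; τ_1 = 269.8/7.512 = 35.92 ns.
Leg 2: γ = 1/√(1 − 0.9774²) = 1/√0.04469 = 4.730; τ_2 = 393.5/4.730 = 83.19 ns.
Leg 3: speed unknown; τ_3 = 725.9/γ_3.
Total proper time: 35.92 + 83.19 + τ_3 = 495.6, so τ_3 = 495.6 − 119.1 = 376.5 ns.
γ_3 = 725.9/376.5 = 1.928; β = √(1 − 1/γ²) = √0.7310.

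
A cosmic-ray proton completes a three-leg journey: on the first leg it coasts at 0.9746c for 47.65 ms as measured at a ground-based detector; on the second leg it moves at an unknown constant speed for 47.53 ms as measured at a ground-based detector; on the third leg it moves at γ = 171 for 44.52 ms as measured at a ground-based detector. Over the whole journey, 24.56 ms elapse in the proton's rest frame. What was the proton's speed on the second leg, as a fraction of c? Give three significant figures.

β = 0.958

Leg 1: γ = 1/√(1 − 0.9746²) = 1/√0.05015 = 4.465; τ_1 = 47.65/4.465 = 10.67 ms.
Leg 2: speed unknown; τ_2 = 47.53/γ_2.
Leg 3: γ = 171; τ_3 = 44.52/171.0 = 0.2604 ms.
Total proper time: 10.67 + τ_2 + 0.2604 = 24.56, so τ_2 = 24.56 − 10.93 = 13.63 ms.
γ_2 = 47.53/13.63 = 3.488; β = √(1 − 1/γ²) = √0.9178.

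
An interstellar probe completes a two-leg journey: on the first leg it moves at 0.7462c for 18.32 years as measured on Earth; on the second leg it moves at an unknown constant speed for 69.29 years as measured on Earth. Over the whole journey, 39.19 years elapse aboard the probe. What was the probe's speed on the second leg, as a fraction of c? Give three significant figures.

β = 0.921

Leg 1: γ = 1/√(1 − 0.7462²) = 1/√0.4432 = 1.502; τ_1 = 18.32/1.502 = 12.20 years.
Leg 2: speed unknown; τ_2 = 69.29/γ_2.
Total proper time: 12.20 + τ_2 = 39.19, so τ_2 = 39.19 − 12.20 = 26.99 years.
γ_2 = 69.29/26.99 = 2.567; β = √(1 − 1/γ²) = √0.8482.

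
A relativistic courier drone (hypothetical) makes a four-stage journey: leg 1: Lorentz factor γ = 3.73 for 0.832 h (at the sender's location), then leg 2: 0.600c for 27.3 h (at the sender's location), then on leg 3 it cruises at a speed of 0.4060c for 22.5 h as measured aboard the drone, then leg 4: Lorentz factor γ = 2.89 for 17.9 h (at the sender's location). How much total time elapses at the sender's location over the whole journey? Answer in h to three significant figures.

Leg 1: 0.832 h is already measured at the sender's location.
Leg 2: 27.3 h is already measured at the sender's location.
Leg 3: γ = 1/√(1 − 0.4060²) = 1/√0.8352 = 1.094; Δt_3 = 1.094 × 22.5 = 24.62 h.
Leg 4: 17.9 h is already measured at the sender's location.
Total: 0.8320 + 27.30 + 24.62 + 17.90 h.

Δt = 70.7 h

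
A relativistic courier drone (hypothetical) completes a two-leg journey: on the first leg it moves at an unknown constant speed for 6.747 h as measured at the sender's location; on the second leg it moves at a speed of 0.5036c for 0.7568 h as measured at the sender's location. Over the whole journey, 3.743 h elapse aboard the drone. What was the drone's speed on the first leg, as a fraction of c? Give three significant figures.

β = 0.889

Leg 1: speed unknown; τ_1 = 6.747/γ_1.
Leg 2: γ = 1/√(1 − 0.5036²) = 1/√0.7464 = 1.157; τ_2 = 0.7568/1.157 = 0.6538 h.
Total proper time: τ_1 + 0.6538 = 3.743, so τ_1 = 3.743 − 0.6538 = 3.089 h.
γ_1 = 6.747/3.089 = 2.184; β = √(1 − 1/γ²) = √0.7904.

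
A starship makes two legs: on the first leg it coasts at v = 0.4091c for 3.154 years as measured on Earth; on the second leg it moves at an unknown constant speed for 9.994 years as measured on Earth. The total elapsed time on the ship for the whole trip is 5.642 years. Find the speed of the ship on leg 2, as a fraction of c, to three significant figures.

Leg 1: γ = 1/√(1 − 0.4091²) = 1/√0.8326 = 1.096; τ_1 = 3.154/1.096 = 2.878 years.
Leg 2: speed unknown; τ_2 = 9.994/γ_2.
Total proper time: 2.878 + τ_2 = 5.642, so τ_2 = 5.642 − 2.878 = 2.764 years.
γ_2 = 9.994/2.764 = 3.616; β = √(1 − 1/γ²) = √0.9235.

β = 0.961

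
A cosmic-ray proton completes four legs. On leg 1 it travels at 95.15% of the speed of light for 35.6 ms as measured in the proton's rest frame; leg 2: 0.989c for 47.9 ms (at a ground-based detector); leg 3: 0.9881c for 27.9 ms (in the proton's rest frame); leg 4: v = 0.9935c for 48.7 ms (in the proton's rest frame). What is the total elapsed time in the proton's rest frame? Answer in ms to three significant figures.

τ = 119 ms

Leg 1: 35.6 ms is already measured in the proton's rest frame.
Leg 2: γ = 1/√(1 − 0.989²) = 1/√0.02188 = 6.761; τ_2 = 47.9/6.761 = 7.085 ms.
Leg 3: 27.9 ms is already measured in the proton's rest frame.
Leg 4: 48.7 ms is already measured in the proton's rest frame.
Total: 35.60 + 7.085 + 27.90 + 48.70 ms.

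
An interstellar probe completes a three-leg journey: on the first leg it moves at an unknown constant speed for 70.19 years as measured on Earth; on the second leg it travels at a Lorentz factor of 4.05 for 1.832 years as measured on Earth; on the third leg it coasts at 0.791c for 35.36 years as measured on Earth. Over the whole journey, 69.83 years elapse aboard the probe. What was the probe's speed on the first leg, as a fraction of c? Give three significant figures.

Leg 1: speed unknown; τ_1 = 70.19/γ_1.
Leg 2: γ = 4.05; τ_2 = 1.832/4.050 = 0.4523 years.
Leg 3: γ = 1/√(1 − 0.791²) = 1/√0.3743 = 1.634; τ_3 = 35.36/1.634 = 21.63 years.
Total proper time: τ_1 + 0.4523 + 21.63 = 69.83, so τ_1 = 69.83 − 22.09 = 47.74 years.
γ_1 = 70.19/47.74 = 1.470; β = √(1 − 1/γ²) = √0.5373.

β = 0.733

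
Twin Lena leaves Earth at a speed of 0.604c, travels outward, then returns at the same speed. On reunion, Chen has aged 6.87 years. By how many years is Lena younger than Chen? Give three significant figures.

Δt − τ = 1.39 years

γ = 1/√(1 − 0.604²) = 1/√0.6352 = 1.255
Lena's elapsed proper time: τ = 6.87/1.255 = 5.475 years.
Age gap = Δt − τ = 6.87 − 5.475 years.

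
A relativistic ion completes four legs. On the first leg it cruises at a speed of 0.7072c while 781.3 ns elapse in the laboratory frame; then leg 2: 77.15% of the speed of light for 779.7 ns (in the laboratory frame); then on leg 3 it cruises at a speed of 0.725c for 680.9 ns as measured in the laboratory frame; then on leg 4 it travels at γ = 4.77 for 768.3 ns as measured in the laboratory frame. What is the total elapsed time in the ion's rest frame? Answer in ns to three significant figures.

Leg 1: γ = 1/√(1 − 0.7072²) = 1/√0.4999 = 1.414; τ_1 = 781.3/1.414 = 552.4 ns.
Leg 2: β = 0.7715; γ = 1/√(1 − 0.7715²) = 1/√0.4048 = 1.572; τ_2 = 779.7/1.572 = 496.1 ns.
Leg 3: γ = 1/√(1 − 0.725²) = 1/√0.4744 = 1.452; τ_3 = 680.9/1.452 = 469.0 ns.
Leg 4: γ = 4.77; τ_4 = 768.3/4.770 = 161.1 ns.
Total: 552.4 + 496.1 + 469.0 + 161.1 ns.

τ = 1680 ns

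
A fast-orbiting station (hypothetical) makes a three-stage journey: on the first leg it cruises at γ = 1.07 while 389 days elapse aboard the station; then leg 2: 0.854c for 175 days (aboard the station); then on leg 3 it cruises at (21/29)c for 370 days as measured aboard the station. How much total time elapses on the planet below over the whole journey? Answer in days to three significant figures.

Leg 1: γ = 1.07; Δt_1 = 1.070 × 389 = 416.2 days.
Leg 2: γ = 1/√(1 − 0.854²) = 1/√0.2707 = 1.922; Δt_2 = 1.922 × 175 = 336.4 days.
Leg 3: γ = 1/√(1 − (21/29)²) = 29/20 = 1.450; Δt_3 = 1.450 × 370 = 536.5 days.
Total: 416.2 + 336.4 + 536.5 days.

Δt = 1290 days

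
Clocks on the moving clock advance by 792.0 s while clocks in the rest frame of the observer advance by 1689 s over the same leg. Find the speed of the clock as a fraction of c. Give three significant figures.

v = 0.883c

The proper time is measured on the moving clock (both events occur at the clock's location); Δt is measured in the rest frame of the observer. γ = Δt/τ = 1689/792.0 = 2.133.
β = √(1 − 1/γ²) = √(1 − 0.2199) = √0.7801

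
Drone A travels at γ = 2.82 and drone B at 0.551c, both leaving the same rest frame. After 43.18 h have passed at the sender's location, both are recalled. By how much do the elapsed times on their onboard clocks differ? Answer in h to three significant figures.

|τ_A − τ_B| = 20.7 h

A: γ = 2.82; τ_A = 43.18/2.820 = 15.31 h.
B: γ = 1/√(1 − 0.551²) = 1/√0.6964 = 1.198; τ_B = 43.18/1.198 = 36.03 h.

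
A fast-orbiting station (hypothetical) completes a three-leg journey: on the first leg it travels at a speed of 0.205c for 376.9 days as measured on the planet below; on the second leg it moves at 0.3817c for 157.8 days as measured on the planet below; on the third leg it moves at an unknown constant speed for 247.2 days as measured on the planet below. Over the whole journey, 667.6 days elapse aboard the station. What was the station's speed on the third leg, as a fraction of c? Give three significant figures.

Leg 1: γ = 1/√(1 − 0.205²) = 1/√0.9580 = 1.022; τ_1 = 376.9/1.022 = 368.9 days.
Leg 2: γ = 1/√(1 − 0.3817²) = 1/√0.8543 = 1.082; τ_2 = 157.8/1.082 = 145.9 days.
Leg 3: speed unknown; τ_3 = 247.2/γ_3.
Total proper time: 368.9 + 145.9 + τ_3 = 667.6, so τ_3 = 667.6 − 514.7 = 152.9 days.
γ_3 = 247.2/152.9 = 1.617; β = √(1 − 1/γ²) = √0.6177.

β = 0.786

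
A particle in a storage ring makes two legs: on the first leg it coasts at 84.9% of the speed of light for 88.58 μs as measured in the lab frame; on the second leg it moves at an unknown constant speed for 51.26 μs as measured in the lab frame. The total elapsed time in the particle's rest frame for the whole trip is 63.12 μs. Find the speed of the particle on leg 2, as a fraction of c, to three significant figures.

Leg 1: β = 0.849; γ = 1/√(1 − 0.849²) = 1/√0.2792 = 1.893; τ_1 = 88.58/1.893 = 46.81 μs.
Leg 2: speed unknown; τ_2 = 51.26/γ_2.
Total proper time: 46.81 + τ_2 = 63.12, so τ_2 = 63.12 − 46.81 = 16.31 μs.
γ_2 = 51.26/16.31 = 3.142; β = √(1 − 1/γ²) = √0.8987.

β = 0.948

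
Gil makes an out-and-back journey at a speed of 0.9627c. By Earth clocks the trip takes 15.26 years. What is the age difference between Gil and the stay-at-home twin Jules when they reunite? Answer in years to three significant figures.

Δt − τ = 11.1 years

γ = 1/√(1 − 0.9627²) = 1/√0.07321 = 3.696
Gil's elapsed proper time: τ = 15.26/3.696 = 4.129 years.
Age gap = Δt − τ = 15.26 − 4.129 years.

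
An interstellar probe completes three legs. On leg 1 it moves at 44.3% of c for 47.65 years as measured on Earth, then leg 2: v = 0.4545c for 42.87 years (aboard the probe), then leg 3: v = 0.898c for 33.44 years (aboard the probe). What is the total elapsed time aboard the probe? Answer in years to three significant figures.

Leg 1: β = 0.443; γ = 1/√(1 − 0.443²) = 1/√0.8038 = 1.115; τ_1 = 47.65/1.115 = 42.72 years.
Leg 2: 42.87 years is already measured aboard the probe.
Leg 3: 33.44 years is already measured aboard the probe.
Total: 42.72 + 42.87 + 33.44 years.

τ = 119 years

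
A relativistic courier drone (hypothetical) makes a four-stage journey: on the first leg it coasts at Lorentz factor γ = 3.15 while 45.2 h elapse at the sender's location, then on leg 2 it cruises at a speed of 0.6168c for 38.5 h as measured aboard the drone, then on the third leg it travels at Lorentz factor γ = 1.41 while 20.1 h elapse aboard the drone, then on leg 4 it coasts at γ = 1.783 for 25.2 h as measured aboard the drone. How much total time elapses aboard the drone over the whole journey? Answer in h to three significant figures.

Leg 1: γ = 3.15; τ_1 = 45.2/3.150 = 14.35 h.
Leg 2: 38.5 h is already measured aboard the drone.
Leg 3: 20.1 h is already measured aboard the drone.
Leg 4: 25.2 h is already measured aboard the drone.
Total: 14.35 + 38.50 + 20.10 + 25.20 h.

τ = 98.1 h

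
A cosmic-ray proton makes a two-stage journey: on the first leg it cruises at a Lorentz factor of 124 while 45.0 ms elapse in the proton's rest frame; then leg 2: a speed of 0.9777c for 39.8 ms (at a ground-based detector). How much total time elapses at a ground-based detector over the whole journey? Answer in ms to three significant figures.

Leg 1: γ = 124; Δt_1 = 124.0 × 45.0 = 5580 ms.
Leg 2: 39.8 ms is already measured at a ground-based detector.
Total: 5580 + 39.80 ms.

Δt = 5620 ms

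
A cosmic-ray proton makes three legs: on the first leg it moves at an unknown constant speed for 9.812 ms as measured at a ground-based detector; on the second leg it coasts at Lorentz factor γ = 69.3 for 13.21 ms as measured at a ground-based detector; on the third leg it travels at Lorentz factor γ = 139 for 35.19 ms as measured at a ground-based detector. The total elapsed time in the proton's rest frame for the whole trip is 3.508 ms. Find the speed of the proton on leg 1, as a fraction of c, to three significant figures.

Leg 1: speed unknown; τ_1 = 9.812/γ_1.
Leg 2: γ = 69.3; τ_2 = 13.21/69.30 = 0.1906 ms.
Leg 3: γ = 139; τ_3 = 35.19/139.0 = 0.2532 ms.
Total proper time: τ_1 + 0.1906 + 0.2532 = 3.508, so τ_1 = 3.508 − 0.4438 = 3.064 ms.
γ_1 = 9.812/3.064 = 3.202; β = √(1 − 1/γ²) = √0.9025.

β = 0.950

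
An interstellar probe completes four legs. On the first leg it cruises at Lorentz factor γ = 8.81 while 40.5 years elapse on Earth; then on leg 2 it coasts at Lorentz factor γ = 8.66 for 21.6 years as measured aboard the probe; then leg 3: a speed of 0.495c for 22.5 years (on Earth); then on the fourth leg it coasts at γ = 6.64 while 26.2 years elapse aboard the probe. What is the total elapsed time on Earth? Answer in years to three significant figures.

Leg 1: 40.5 years is already measured on Earth.
Leg 2: γ = 8.66; Δt_2 = 8.660 × 21.6 = 187.1 years.
Leg 3: 22.5 years is already measured on Earth.
Leg 4: γ = 6.64; Δt_4 = 6.640 × 26.2 = 174.0 years.
Total: 40.50 + 187.1 + 22.50 + 174.0 years.

Δt = 424 years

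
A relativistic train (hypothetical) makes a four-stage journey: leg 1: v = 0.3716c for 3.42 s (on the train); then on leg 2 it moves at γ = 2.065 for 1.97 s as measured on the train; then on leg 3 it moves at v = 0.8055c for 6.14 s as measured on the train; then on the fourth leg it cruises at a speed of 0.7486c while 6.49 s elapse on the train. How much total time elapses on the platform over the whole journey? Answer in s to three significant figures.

Δt = 27.9 s

Leg 1: γ = 1/√(1 − 0.3716²) = 1/√0.8619 = 1.077; Δt_1 = 1.077 × 3.42 = 3.684 s.
Leg 2: γ = 2.065; Δt_2 = 2.065 × 1.97 = 4.068 s.
Leg 3: γ = 1/√(1 − 0.8055²) = 1/√0.3512 = 1.687; Δt_3 = 1.687 × 6.14 = 10.36 s.
Leg 4: γ = 1/√(1 − 0.7486²) = 1/√0.4396 = 1.508; Δt_4 = 1.508 × 6.49 = 9.789 s.
Total: 3.684 + 4.068 + 10.36 + 9.789 s.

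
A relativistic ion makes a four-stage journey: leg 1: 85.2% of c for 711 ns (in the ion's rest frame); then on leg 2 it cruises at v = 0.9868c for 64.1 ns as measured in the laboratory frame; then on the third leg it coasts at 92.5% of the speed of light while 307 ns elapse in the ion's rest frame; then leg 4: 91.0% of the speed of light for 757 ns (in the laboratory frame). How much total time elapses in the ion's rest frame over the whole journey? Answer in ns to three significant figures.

Leg 1: 711 ns is already measured in the ion's rest frame.
Leg 2: γ = 1/√(1 − 0.9868²) = 1/√0.02623 = 6.175; τ_2 = 64.1/6.175 = 10.38 ns.
Leg 3: 307 ns is already measured in the ion's rest frame.
Leg 4: β = 0.910; γ = 1/√(1 − 0.910²) = 1/√0.1719 = 2.412; τ_4 = 757/2.412 = 313.9 ns.
Total: 711.0 + 10.38 + 307.0 + 313.9 ns.

τ = 1340 ns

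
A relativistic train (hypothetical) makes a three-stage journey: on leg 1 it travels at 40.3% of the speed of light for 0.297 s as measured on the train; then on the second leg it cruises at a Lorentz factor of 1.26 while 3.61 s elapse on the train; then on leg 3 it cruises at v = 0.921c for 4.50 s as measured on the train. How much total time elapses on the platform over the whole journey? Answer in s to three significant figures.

Leg 1: β = 0.403; γ = 1/√(1 − 0.403²) = 1/√0.8376 = 1.093; Δt_1 = 1.093 × 0.297 = 0.3245 s.
Leg 2: γ = 1.26; Δt_2 = 1.260 × 3.61 = 4.549 s.
Leg 3: γ = 1/√(1 − 0.921²) = 1/√0.1518 = 2.567; Δt_3 = 2.567 × 4.50 = 11.55 s.
Total: 0.3245 + 4.549 + 11.55 s.

Δt = 16.4 s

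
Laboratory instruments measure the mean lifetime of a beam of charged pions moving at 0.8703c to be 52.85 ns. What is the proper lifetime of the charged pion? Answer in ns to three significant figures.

γ = 1/√(1 − 0.8703²) = 1/√0.2426 = 2.030
The lab-frame lifetime is the dilated interval; the proper lifetime is τ₀ = Δt/γ = 52.85/2.030 ns.

τ₀ = 26.0 ns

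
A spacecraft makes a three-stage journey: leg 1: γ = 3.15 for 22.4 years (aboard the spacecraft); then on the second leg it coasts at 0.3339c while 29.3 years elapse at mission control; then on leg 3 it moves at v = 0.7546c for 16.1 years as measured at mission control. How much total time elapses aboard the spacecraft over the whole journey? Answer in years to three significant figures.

Leg 1: 22.4 years is already measured aboard the spacecraft.
Leg 2: γ = 1/√(1 − 0.3339²) = 1/√0.8885 = 1.061; τ_2 = 29.3/1.061 = 27.62 years.
Leg 3: γ = 1/√(1 − 0.7546²) = 1/√0.4306 = 1.524; τ_3 = 16.1/1.524 = 10.56 years.
Total: 22.40 + 27.62 + 10.56 years.

τ = 60.6 years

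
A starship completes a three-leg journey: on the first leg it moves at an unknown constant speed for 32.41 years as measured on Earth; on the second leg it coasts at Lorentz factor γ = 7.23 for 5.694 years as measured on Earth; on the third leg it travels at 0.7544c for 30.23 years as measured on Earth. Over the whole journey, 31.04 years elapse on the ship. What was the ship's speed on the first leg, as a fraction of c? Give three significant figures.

Leg 1: speed unknown; τ_1 = 32.41/γ_1.
Leg 2: γ = 7.23; τ_2 = 5.694/7.230 = 0.7876 years.
Leg 3: γ = 1/√(1 − 0.7544²) = 1/√0.4309 = 1.523; τ_3 = 30.23/1.523 = 19.84 years.
Total proper time: τ_1 + 0.7876 + 19.84 = 31.04, so τ_1 = 31.04 − 20.63 = 10.41 years.
γ_1 = 32.41/10.41 = 3.114; β = √(1 − 1/γ²) = √0.8969.

β = 0.947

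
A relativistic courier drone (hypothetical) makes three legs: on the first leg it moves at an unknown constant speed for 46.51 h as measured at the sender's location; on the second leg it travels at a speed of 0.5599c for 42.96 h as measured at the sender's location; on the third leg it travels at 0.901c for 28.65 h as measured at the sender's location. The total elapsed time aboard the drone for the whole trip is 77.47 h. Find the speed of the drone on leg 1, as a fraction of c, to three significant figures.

β = 0.774

Leg 1: speed unknown; τ_1 = 46.51/γ_1.
Leg 2: γ = 1/√(1 − 0.5599²) = 1/√0.6865 = 1.207; τ_2 = 42.96/1.207 = 35.59 h.
Leg 3: γ = 1/√(1 − 0.901²) = 1/√0.1882 = 2.305; τ_3 = 28.65/2.305 = 12.43 h.
Total proper time: τ_1 + 35.59 + 12.43 = 77.47, so τ_1 = 77.47 − 48.02 = 29.45 h.
γ_1 = 46.51/29.45 = 1.579; β = √(1 − 1/γ²) = √0.5992.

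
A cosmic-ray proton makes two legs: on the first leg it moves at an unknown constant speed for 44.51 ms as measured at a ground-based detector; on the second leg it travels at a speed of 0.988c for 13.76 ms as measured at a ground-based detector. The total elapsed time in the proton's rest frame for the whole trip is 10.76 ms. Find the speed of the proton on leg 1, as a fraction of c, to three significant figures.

β = 0.981

Leg 1: speed unknown; τ_1 = 44.51/γ_1.
Leg 2: γ = 1/√(1 − 0.988²) = 1/√0.02386 = 6.474; τ_2 = 13.76/6.474 = 2.125 ms.
Total proper time: τ_1 + 2.125 = 10.76, so τ_1 = 10.76 − 2.125 = 8.635 ms.
γ_1 = 44.51/8.635 = 5.155; β = √(1 − 1/γ²) = √0.9624.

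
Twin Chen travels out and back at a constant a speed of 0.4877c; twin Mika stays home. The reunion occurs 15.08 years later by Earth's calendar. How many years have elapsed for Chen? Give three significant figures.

τ = 13.2 years

γ = 1/√(1 − 0.4877²) = 1/√0.7621 = 1.145
Chen's clock measures proper time along the trip: τ = Δt/γ = 15.08/1.145 years.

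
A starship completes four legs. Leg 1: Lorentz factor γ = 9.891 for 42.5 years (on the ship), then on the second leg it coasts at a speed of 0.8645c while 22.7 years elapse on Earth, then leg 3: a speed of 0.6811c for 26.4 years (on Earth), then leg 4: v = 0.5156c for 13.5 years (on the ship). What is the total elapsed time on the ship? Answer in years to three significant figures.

τ = 86.7 years

Leg 1: 42.5 years is already measured on the ship.
Leg 2: γ = 1/√(1 − 0.8645²) = 1/√0.2526 = 1.990; τ_2 = 22.7/1.990 = 11.41 years.
Leg 3: γ = 1/√(1 − 0.6811²) = 1/√0.5361 = 1.366; τ_3 = 26.4/1.366 = 19.33 years.
Leg 4: 13.5 years is already measured on the ship.
Total: 42.50 + 11.41 + 19.33 + 13.50 years.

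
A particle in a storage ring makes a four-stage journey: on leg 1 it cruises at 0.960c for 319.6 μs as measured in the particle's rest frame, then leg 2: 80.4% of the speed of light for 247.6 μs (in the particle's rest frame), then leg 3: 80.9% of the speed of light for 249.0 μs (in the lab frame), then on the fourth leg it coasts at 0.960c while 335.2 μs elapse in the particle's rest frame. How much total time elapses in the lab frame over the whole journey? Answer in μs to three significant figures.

Leg 1: γ = 1/√(1 − 0.960²) = 25/7 ≈ 3.571; Δt_1 = 3.571 × 319.6 = 1141 μs.
Leg 2: β = 0.804; γ = 1/√(1 − 0.804²) = 1/√0.3536 = 1.682; Δt_2 = 1.682 × 247.6 = 416.4 μs.
Leg 3: 249.0 μs is already measured in the lab frame.
Leg 4: γ = 1/√(1 − 0.960²) = 25/7 ≈ 3.571; Δt_4 = 3.571 × 335.2 = 1197 μs.
Total: 1141 + 416.4 + 249.0 + 1197 μs.

Δt = 3000 μs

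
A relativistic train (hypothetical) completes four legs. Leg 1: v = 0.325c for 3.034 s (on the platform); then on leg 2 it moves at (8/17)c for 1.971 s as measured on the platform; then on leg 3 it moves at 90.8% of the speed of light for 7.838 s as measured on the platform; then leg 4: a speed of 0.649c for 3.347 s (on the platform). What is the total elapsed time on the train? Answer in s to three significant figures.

Leg 1: γ = 1/√(1 − 0.325²) = 1/√0.8944 = 1.057; τ_1 = 3.034/1.057 = 2.869 s.
Leg 2: γ = 1/√(1 − (8/17)²) = 17/15 ≈ 1.133; τ_2 = 1.971/1.133 = 1.739 s.
Leg 3: β = 0.908; γ = 1/√(1 − 0.908²) = 1/√0.1755 = 2.387; τ_3 = 7.838/2.387 = 3.284 s.
Leg 4: γ = 1/√(1 − 0.649²) = 1/√0.5788 = 1.314; τ_4 = 3.347/1.314 = 2.546 s.
Total: 2.869 + 1.739 + 3.284 + 2.546 s.

τ = 10.4 s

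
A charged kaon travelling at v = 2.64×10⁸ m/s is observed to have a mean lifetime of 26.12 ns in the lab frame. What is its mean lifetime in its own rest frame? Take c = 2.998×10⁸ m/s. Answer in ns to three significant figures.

β = 2.64×10⁸/2.998×10⁸ = 0.8806; γ = 1/√(1 − 0.8806²) = 2.110
The lab-frame lifetime is the dilated interval; the proper lifetime is τ₀ = Δt/γ = 26.12/2.110 ns.

τ₀ = 12.4 ns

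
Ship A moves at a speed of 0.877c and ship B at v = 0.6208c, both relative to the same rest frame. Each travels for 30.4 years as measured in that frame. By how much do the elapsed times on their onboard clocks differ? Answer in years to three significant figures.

|τ_A − τ_B| = 9.23 years

A: γ = 1/√(1 − 0.877²) = 1/√0.2309 = 2.081; τ_A = 30.4/2.081 = 14.61 years.
B: γ = 1/√(1 − 0.6208²) = 1/√0.6146 = 1.276; τ_B = 30.4/1.276 = 23.83 years.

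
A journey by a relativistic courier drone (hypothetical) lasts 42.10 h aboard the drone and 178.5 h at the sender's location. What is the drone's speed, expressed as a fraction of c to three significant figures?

The proper time is measured aboard the drone (both events occur at the drone's location); Δt is measured at the sender's location. γ = Δt/τ = 178.5/42.10 = 4.240.
β = √(1 − 1/γ²) = √(1 − 0.05563) = √0.9444

v = 0.972c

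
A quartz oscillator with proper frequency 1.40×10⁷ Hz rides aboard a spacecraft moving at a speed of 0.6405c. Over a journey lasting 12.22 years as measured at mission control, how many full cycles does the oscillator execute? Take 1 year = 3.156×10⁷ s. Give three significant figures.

N = 4.15×10¹⁵

γ = 1/√(1 − 0.6405²) = 1/√0.5898 = 1.302
The oscillator's own cycle count is N = f × τ where τ is the proper time aboard the spacecraft. τ = Δt/γ = 12.22/1.302 = 9.384 years = 2.962×10⁸ s.
N = 1.40×10⁷ × 2.962×10⁸ = 4.146×10¹⁵.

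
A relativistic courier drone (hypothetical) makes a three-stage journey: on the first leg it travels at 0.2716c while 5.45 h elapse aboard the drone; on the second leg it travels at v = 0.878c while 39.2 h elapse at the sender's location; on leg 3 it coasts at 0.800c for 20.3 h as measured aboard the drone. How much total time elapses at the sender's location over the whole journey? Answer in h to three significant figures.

Leg 1: γ = 1/√(1 − 0.2716²) = 1/√0.9262 = 1.039; Δt_1 = 1.039 × 5.45 = 5.663 h.
Leg 2: 39.2 h is already measured at the sender's location.
Leg 3: γ = 1/√(1 − 0.800²) = 5/3 ≈ 1.667; Δt_3 = 1.667 × 20.3 = 33.83 h.
Total: 5.663 + 39.20 + 33.83 h.

Δt = 78.7 h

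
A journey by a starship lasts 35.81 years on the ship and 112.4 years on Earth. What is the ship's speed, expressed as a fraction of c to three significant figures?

The proper time is measured on the ship (both events occur at the ship's location); Δt is measured on Earth. γ = Δt/τ = 112.4/35.81 = 3.139.
β = √(1 − 1/γ²) = √(1 − 0.1015) = √0.8985

β = 0.948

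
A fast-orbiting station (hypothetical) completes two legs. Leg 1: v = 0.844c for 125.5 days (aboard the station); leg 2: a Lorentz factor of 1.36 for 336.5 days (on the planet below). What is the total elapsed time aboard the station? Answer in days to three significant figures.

Leg 1: 125.5 days is already measured aboard the station.
Leg 2: γ = 1.36; τ_2 = 336.5/1.360 = 247.4 days.
Total: 125.5 + 247.4 days.

τ = 373 days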